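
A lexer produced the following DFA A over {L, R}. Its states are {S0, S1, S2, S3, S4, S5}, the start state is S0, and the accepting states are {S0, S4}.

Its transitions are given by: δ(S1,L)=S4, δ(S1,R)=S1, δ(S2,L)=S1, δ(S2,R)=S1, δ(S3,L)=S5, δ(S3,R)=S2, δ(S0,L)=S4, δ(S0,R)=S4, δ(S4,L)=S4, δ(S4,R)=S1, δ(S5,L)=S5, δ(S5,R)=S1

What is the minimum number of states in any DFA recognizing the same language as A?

States {S2,S3,S5} cannot be reached from the start state, so discard them.
Start with accepting vs non-accepting: {S0,S4} | {S1}.
On input R, block {S0,S4} splits into {S0} and {S4}.
Stable partition: {S0} | {S1} | {S4} — 3 equivalence classes.

3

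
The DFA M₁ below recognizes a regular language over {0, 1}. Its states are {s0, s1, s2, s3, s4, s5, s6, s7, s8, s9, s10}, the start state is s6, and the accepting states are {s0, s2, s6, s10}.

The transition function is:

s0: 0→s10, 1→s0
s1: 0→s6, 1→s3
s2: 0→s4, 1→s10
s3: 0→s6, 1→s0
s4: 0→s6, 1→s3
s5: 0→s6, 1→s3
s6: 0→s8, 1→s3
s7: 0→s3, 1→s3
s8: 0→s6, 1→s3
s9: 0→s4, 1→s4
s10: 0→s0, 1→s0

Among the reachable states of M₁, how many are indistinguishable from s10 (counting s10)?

2

Reachable states from the start: {s0,s3,s6,s8,s10}. Unreachable: {s1,s2,s4,s5,s7,s9} — drop them.
Start with accepting vs non-accepting: {s0,s6,s10} | {s3,s8}.
On input 0, block {s0,s6,s10} splits into {s0,s10} and {s6}.
On input 1, block {s3,s8} splits into {s3} and {s8}.
No further refinement is possible. Final partition (4 blocks): {s0,s10} | {s3} | {s6} | {s8}.
The equivalence class containing s10 is {s0,s10}, of size 2.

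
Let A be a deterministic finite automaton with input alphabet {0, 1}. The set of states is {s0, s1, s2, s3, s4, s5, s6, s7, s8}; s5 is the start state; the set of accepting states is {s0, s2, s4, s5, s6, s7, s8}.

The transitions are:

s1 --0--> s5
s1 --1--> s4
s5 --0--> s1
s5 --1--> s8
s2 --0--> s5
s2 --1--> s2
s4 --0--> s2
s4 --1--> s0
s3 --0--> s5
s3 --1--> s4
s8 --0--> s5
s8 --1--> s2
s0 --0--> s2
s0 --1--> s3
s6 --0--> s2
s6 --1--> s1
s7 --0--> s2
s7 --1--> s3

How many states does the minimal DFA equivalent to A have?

Reachable states from the start: {s0,s1,s2,s3,s4,s5,s8}. Unreachable: {s6,s7} — drop them.
P0 = {s0,s2,s4,s5,s8} | {s1,s3}.
Refine {s0,s2,s4,s5,s8} on symbol 0: members go to different blocks, giving {s0,s2,s4,s8} and {s5}.
Split {s0,s2,s4,s8} by δ(·,0) → {s0,s4} and {s2,s8}.
Refine {s0,s4} on symbol 1: members go to different blocks, giving {s0} and {s4}.
Stable partition: {s0} | {s1,s3} | {s5} | {s2,s8} | {s4} — 5 equivalence classes.

5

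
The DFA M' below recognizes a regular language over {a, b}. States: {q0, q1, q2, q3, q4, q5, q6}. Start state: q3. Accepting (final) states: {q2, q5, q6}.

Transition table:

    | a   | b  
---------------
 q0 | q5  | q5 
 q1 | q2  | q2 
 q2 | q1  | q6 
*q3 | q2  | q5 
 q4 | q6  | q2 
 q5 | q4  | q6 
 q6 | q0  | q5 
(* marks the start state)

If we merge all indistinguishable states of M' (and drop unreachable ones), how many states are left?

All states are reachable from the start state.
Initial partition by acceptance: {q2,q5,q6} | {q0,q1,q3,q4}.
Stable partition: {q2,q5,q6} | {q0,q1,q3,q4} — 2 equivalence classes.

2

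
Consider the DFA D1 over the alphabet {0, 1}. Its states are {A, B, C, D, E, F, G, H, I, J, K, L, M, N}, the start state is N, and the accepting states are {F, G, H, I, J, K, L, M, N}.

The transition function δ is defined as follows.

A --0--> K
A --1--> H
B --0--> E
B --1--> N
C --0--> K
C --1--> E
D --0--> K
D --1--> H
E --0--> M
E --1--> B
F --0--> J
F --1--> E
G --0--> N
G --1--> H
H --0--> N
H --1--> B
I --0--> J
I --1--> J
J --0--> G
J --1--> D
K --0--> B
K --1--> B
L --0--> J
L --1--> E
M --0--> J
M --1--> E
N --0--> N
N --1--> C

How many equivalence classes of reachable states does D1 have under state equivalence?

States {A,F,I,L} cannot be reached from the start state, so discard them.
Start with accepting vs non-accepting: {G,H,J,K,M,N} | {B,C,D,E}.
Refine {G,H,J,K,M,N} on symbol 0: members go to different blocks, giving {G,H,J,M,N} and {K}.
On input 1, block {G,H,J,M,N} splits into {H,J,M,N} and {G}.
On input 0, block {H,J,M,N} splits into {H,M,N} and {J}.
Refine {H,M,N} on symbol 0: members go to different blocks, giving {H,N} and {M}.
Refine {B,C,D,E} on symbol 0: members go to different blocks, giving {C,D} and {B} and {E}.
Refine {H,N} on symbol 1: members go to different blocks, giving {H} and {N}.
On input 1, block {C,D} splits into {C} and {D}.
No further refinement is possible. Final partition (10 blocks): {H} | {C} | {K} | {G} | {J} | {M} | {B} | {E} | {N} | {D}.

10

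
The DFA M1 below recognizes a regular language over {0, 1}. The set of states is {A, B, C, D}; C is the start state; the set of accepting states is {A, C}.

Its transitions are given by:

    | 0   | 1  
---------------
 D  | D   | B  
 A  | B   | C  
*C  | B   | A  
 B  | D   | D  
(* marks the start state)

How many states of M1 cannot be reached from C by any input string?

0

Every one of the 4 states is reachable from C.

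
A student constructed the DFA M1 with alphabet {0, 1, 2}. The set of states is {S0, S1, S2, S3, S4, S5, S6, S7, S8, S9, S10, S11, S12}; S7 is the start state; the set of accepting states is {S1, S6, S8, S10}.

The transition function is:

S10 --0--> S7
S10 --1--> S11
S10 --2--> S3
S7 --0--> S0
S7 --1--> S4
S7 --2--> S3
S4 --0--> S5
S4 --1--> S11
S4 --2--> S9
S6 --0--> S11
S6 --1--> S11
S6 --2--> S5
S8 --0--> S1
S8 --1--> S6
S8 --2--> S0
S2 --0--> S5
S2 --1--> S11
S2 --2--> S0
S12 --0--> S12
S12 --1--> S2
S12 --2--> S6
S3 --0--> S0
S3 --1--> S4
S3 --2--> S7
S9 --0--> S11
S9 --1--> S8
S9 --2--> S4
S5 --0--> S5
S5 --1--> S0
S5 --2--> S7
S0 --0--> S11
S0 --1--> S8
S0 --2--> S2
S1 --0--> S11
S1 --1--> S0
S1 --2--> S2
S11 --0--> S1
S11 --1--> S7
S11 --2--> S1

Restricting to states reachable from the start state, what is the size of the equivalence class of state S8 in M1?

1

States {S10,S12} cannot be reached from the start state, so discard them.
Initial partition by acceptance: {S1,S6,S8} | {S0,S2,S3,S4,S5,S7,S9,S11}.
On input 0, block {S1,S6,S8} splits into {S1,S6} and {S8}.
On input 0, block {S0,S2,S3,S4,S5,S7,S9,S11} splits into {S0,S2,S3,S4,S5,S7,S9} and {S11}.
Split {S1,S6} by δ(·,1) → {S1} and {S6}.
Split {S0,S2,S3,S4,S5,S7,S9} by δ(·,0) → {S2,S3,S4,S5,S7} and {S0,S9}.
Split {S2,S3,S4,S5,S7} by δ(·,0) → {S2,S4,S5} and {S3,S7}.
Split {S2,S4,S5} by δ(·,1) → {S2,S4} and {S5}.
The partition is now stable with 8 blocks: {S1} | {S2,S4} | {S8} | {S11} | {S6} | {S0,S9} | {S3,S7} | {S5}.
The equivalence class containing S8 is {S8}, of size 1.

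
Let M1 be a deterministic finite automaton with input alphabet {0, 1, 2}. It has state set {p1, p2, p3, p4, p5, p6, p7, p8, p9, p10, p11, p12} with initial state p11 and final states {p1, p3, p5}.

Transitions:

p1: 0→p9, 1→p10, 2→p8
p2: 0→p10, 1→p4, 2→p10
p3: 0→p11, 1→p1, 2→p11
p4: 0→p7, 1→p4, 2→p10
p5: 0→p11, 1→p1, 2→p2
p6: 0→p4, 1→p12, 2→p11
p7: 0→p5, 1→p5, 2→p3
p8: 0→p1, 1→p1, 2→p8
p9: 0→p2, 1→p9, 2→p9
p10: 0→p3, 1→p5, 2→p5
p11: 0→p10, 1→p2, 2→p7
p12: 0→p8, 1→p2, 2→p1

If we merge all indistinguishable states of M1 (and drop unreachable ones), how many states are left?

6

Reachable states from the start: {p1,p2,p3,p4,p5,p7,p8,p9,p10,p11}. Unreachable: {p6,p12} — drop them.
P0 = {p1,p3,p5} | {p2,p4,p7,p8,p9,p10,p11}.
Split {p1,p3,p5} by δ(·,1) → {p3,p5} and {p1}.
Split {p2,p4,p7,p8,p9,p10,p11} by δ(·,0) → {p2,p4,p9,p11} and {p7,p10} and {p8}.
On input 0, block {p2,p4,p9,p11} splits into {p2,p4,p11} and {p9}.
No further refinement is possible. Final partition (6 blocks): {p3,p5} | {p2,p4,p11} | {p1} | {p7,p10} | {p8} | {p9}.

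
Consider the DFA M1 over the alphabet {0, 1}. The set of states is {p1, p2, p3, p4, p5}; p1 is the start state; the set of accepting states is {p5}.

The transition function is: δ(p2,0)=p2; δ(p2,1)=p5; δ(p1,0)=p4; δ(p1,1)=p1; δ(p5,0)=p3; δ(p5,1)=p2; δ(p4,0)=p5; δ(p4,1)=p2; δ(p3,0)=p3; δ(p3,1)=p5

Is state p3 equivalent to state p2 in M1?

Yes

Initial partition by acceptance: {p5} | {p1,p2,p3,p4}.
On input 0, block {p1,p2,p3,p4} splits into {p1,p2,p3} and {p4}.
On input 0, block {p1,p2,p3} splits into {p2,p3} and {p1}.
Stable partition: {p5} | {p2,p3} | {p4} | {p1} — 4 equivalence classes.
p3 and p2 lie in the same block of the stable partition, so they are equivalent — no string distinguishes them.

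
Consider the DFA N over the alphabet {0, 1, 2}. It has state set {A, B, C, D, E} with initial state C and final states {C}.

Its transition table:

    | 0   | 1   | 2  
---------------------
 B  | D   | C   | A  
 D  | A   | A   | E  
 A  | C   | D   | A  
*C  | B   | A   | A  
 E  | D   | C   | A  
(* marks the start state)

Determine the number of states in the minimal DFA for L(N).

4

P0 = {C} | {A,B,D,E}.
Split {A,B,D,E} by δ(·,0) → {B,D,E} and {A}.
Refine {B,D,E} on symbol 0: members go to different blocks, giving {B,E} and {D}.
Stable partition: {C} | {B,E} | {A} | {D} — 4 equivalence classes.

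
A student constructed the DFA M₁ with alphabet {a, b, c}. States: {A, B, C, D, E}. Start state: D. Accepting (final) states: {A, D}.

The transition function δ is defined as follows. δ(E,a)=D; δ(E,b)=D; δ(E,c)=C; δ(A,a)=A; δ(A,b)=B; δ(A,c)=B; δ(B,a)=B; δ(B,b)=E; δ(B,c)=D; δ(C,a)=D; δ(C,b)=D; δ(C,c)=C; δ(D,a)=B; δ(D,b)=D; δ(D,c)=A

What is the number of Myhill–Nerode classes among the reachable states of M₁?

All states are reachable from the start state.
Start with accepting vs non-accepting: {A,D} | {B,C,E}.
Refine {A,D} on symbol a: members go to different blocks, giving {A} and {D}.
Split {B,C,E} by δ(·,a) → {C,E} and {B}.
Stable partition: {A} | {C,E} | {D} | {B} — 4 equivalence classes.

4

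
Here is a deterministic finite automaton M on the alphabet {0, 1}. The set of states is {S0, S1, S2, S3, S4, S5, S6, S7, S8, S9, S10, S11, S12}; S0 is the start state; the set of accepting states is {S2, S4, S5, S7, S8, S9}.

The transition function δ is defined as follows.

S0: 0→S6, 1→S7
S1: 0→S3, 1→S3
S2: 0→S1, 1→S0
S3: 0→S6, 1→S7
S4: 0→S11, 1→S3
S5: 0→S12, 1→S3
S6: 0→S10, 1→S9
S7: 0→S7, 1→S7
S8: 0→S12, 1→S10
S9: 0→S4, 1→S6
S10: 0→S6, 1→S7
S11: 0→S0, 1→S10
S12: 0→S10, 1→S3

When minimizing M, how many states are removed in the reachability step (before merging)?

5

Starting at S0 and following transitions, the reachable set is {S0, S3, S4, S6, S7, S9, S10, S11}. That leaves S1, S2, S5, S8, S12 unreachable — 5 in total.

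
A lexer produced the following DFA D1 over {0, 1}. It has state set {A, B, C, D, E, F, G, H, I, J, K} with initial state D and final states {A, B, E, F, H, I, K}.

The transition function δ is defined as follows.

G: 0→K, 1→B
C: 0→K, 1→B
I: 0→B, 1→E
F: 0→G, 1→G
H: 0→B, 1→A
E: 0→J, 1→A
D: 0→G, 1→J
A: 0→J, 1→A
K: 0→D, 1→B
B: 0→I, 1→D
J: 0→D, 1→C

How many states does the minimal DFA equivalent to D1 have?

7

Reachable states from the start: {A,B,C,D,E,G,I,J,K}. Unreachable: {F,H} — drop them.
Start with accepting vs non-accepting: {A,B,E,I,K} | {C,D,G,J}.
Refine {A,B,E,I,K} on symbol 0: members go to different blocks, giving {A,E,K} and {B,I}.
Refine {A,E,K} on symbol 1: members go to different blocks, giving {A,E} and {K}.
Refine {C,D,G,J} on symbol 0: members go to different blocks, giving {C,G} and {D,J}.
Split {B,I} by δ(·,1) → {B} and {I}.
Refine {D,J} on symbol 0: members go to different blocks, giving {D} and {J}.
Stable partition: {A,E} | {C,G} | {B} | {K} | {D} | {I} | {J} — 7 equivalence classes.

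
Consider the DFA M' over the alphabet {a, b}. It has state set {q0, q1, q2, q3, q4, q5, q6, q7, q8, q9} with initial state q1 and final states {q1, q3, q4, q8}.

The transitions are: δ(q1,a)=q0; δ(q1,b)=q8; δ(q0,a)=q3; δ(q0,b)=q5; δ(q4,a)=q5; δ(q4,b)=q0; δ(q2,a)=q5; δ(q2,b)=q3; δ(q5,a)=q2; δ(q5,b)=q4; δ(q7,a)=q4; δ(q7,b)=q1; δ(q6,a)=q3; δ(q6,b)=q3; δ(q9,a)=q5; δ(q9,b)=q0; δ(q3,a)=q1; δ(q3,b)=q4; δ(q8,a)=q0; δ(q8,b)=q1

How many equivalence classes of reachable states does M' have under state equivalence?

6

First remove the unreachable states {q6,q7,q9}; 7 states remain.
Initial partition by acceptance: {q1,q3,q4,q8} | {q0,q2,q5}.
On input a, block {q1,q3,q4,q8} splits into {q1,q4,q8} and {q3}.
Refine {q1,q4,q8} on symbol b: members go to different blocks, giving {q1,q8} and {q4}.
Refine {q0,q2,q5} on symbol a: members go to different blocks, giving {q2,q5} and {q0}.
Refine {q2,q5} on symbol b: members go to different blocks, giving {q2} and {q5}.
Stable partition: {q1,q8} | {q2} | {q3} | {q4} | {q0} | {q5} — 6 equivalence classes.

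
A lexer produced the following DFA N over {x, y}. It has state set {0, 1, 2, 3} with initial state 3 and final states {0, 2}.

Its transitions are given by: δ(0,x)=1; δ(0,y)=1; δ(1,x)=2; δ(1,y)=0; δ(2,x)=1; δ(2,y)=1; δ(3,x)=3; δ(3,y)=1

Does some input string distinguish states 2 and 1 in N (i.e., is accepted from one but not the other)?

P0 = {0,2} | {1,3}.
On input x, block {1,3} splits into {1} and {3}.
The partition is now stable with 3 blocks: {0,2} | {1} | {3}.
2 and 1 end up in different blocks, so they are distinguishable. For instance, the string 'ε' is accepted from only 2.

Yes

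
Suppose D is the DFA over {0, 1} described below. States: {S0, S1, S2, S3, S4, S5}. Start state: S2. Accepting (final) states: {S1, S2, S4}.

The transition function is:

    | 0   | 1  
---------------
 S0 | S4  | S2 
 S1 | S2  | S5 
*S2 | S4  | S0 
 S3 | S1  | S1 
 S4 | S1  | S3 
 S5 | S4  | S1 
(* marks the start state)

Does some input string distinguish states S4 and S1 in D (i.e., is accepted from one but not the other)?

No

Every state is reachable, so we keep all 6.
Start with accepting vs non-accepting: {S1,S2,S4} | {S0,S3,S5}.
The partition is now stable with 2 blocks: {S1,S2,S4} | {S0,S3,S5}.
S4 and S1 lie in the same block of the stable partition, so they are equivalent — no string distinguishes them.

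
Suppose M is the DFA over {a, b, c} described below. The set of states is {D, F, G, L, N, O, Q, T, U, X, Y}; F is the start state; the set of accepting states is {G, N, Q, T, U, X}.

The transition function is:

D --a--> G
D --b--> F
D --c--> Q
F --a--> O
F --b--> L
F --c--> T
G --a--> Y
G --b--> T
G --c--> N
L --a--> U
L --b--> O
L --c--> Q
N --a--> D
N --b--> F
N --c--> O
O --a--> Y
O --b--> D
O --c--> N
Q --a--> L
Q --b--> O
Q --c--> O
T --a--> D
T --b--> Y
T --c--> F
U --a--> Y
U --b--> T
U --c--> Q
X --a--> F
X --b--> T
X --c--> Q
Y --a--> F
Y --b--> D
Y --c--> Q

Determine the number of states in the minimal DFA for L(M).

4

First remove the unreachable states {X}; 10 states remain.
Initial partition by acceptance: {G,N,Q,T,U} | {D,F,L,O,Y}.
Refine {G,N,Q,T,U} on symbol b: members go to different blocks, giving {N,Q,T} and {G,U}.
Split {D,F,L,O,Y} by δ(·,a) → {F,O,Y} and {D,L}.
Stable partition: {N,Q,T} | {F,O,Y} | {G,U} | {D,L} — 4 equivalence classes.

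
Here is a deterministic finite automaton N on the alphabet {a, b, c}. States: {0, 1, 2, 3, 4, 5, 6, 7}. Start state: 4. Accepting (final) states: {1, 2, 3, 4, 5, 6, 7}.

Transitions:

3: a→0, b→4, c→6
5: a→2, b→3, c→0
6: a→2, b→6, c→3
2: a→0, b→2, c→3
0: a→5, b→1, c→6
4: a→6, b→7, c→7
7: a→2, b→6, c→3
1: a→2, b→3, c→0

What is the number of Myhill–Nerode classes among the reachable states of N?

6

Start with accepting vs non-accepting: {1,2,3,4,5,6,7} | {0}.
Refine {1,2,3,4,5,6,7} on symbol a: members go to different blocks, giving {1,4,5,6,7} and {2,3}.
Split {1,4,5,6,7} by δ(·,a) → {1,5,6,7} and {4}.
On input b, block {1,5,6,7} splits into {1,5} and {6,7}.
Split {2,3} by δ(·,b) → {2} and {3}.
The partition is now stable with 6 blocks: {1,5} | {0} | {2} | {4} | {6,7} | {3}.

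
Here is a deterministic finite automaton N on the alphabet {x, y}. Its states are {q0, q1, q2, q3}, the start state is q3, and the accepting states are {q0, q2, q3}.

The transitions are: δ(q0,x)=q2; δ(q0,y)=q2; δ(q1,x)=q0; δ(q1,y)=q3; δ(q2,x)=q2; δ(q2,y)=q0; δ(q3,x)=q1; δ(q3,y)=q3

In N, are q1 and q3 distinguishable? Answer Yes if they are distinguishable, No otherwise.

Every state is reachable, so we keep all 4.
Initial partition by acceptance: {q0,q2,q3} | {q1}.
Split {q0,q2,q3} by δ(·,x) → {q0,q2} and {q3}.
The partition is now stable with 3 blocks: {q0,q2} | {q1} | {q3}.
q1 and q3 end up in different blocks, so they are distinguishable. For instance, the string 'ε' is accepted from only q3.

Yes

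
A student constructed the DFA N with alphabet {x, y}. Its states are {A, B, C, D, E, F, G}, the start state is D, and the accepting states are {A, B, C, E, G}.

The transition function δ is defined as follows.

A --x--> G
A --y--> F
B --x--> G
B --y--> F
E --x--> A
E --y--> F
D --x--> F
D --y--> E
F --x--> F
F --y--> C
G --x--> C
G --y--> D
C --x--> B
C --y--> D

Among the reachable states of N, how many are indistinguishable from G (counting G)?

Every state is reachable, so we keep all 7.
Initial partition by acceptance: {A,B,C,E,G} | {D,F}.
Stable partition: {A,B,C,E,G} | {D,F} — 2 equivalence classes.
The equivalence class containing G is {A,B,C,E,G}, of size 5.

5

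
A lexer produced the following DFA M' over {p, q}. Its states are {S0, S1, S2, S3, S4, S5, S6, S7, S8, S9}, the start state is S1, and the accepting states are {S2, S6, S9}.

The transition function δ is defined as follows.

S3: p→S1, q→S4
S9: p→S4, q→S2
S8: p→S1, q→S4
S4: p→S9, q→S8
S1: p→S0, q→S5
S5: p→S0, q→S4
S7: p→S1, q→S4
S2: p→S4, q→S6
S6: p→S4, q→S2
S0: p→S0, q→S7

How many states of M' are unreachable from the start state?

1

No path from S1 leads to S3; the other 9 states are all reachable.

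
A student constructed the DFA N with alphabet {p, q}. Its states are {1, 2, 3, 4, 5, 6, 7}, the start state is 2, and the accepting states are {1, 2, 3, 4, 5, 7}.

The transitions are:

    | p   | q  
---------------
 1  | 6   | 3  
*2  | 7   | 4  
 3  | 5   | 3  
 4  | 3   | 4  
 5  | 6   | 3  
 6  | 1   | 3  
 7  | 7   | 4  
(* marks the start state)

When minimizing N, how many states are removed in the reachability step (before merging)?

A breadth-first search from the start state visits every state.

0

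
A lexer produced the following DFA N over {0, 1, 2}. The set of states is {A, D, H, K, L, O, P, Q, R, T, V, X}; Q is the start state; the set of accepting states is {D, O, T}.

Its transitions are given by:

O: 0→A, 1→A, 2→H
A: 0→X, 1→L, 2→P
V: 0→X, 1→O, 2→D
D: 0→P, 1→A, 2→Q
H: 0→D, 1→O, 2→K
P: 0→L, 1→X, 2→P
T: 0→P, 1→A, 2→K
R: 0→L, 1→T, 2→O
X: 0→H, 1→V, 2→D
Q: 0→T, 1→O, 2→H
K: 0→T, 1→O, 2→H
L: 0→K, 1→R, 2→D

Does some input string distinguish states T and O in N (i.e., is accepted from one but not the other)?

Start with accepting vs non-accepting: {D,O,T} | {A,H,K,L,P,Q,R,V,X}.
On input 0, block {A,H,K,L,P,Q,R,V,X} splits into {A,L,P,R,V,X} and {H,K,Q}.
Split {A,L,P,R,V,X} by δ(·,0) → {A,P,R,V} and {L,X}.
Split {A,P,R,V} by δ(·,1) → {R,V} and {A,P}.
No further refinement is possible. Final partition (5 blocks): {D,O,T} | {R,V} | {H,K,Q} | {L,X} | {A,P}.
T and O lie in the same block of the stable partition, so they are equivalent — no string distinguishes them.

No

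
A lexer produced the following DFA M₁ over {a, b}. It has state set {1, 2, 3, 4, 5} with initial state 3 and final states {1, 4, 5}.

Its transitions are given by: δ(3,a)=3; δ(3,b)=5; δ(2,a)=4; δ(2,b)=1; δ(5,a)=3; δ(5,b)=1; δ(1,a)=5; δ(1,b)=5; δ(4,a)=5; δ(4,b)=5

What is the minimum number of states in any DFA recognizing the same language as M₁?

3

Reachable states from the start: {1,3,5}. Unreachable: {2,4} — drop them.
P0 = {1,5} | {3}.
Split {1,5} by δ(·,a) → {1} and {5}.
No further refinement is possible. Final partition (3 blocks): {1} | {3} | {5}.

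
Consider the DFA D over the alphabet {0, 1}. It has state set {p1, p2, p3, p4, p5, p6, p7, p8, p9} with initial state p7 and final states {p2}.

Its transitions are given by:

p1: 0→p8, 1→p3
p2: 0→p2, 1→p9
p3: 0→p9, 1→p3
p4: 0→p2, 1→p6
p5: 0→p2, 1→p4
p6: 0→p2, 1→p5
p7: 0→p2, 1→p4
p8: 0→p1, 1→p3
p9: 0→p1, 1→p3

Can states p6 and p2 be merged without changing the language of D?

No

All states are reachable from the start state.
Start with accepting vs non-accepting: {p2} | {p1,p3,p4,p5,p6,p7,p8,p9}.
Split {p1,p3,p4,p5,p6,p7,p8,p9} by δ(·,0) → {p1,p3,p8,p9} and {p4,p5,p6,p7}.
The partition is now stable with 3 blocks: {p2} | {p1,p3,p8,p9} | {p4,p5,p6,p7}.
p6 and p2 end up in different blocks, so they are distinguishable. For instance, the string 'ε' is accepted from only p2.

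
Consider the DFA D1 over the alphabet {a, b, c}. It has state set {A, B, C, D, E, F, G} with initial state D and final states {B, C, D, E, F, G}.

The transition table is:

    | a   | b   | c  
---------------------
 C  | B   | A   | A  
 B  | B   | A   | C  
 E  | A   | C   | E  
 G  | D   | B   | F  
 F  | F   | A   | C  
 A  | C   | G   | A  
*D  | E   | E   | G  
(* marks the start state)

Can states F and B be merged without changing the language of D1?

Yes

Every state is reachable, so we keep all 7.
Start with accepting vs non-accepting: {B,C,D,E,F,G} | {A}.
On input a, block {B,C,D,E,F,G} splits into {B,C,D,F,G} and {E}.
Split {B,C,D,F,G} by δ(·,a) → {B,C,F,G} and {D}.
Split {B,C,F,G} by δ(·,a) → {B,C,F} and {G}.
On input c, block {B,C,F} splits into {B,F} and {C}.
Stable partition: {B,F} | {A} | {E} | {D} | {G} | {C} — 6 equivalence classes.
F and B lie in the same block of the stable partition, so they are equivalent — no string distinguishes them.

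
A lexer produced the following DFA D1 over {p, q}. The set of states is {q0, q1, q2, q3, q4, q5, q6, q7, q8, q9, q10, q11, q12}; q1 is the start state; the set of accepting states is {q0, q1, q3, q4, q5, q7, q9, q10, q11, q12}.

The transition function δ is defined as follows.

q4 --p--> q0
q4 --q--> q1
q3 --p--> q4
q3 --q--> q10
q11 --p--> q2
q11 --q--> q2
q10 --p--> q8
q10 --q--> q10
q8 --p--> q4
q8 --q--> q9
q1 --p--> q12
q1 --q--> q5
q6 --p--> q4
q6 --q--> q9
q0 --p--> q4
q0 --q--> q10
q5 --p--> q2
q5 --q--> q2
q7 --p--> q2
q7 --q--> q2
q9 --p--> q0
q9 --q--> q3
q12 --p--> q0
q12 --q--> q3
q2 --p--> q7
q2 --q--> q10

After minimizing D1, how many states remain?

Reachable states from the start: {q0,q1,q2,q3,q4,q5,q7,q8,q9,q10,q12}. Unreachable: {q6,q11} — drop them.
Start with accepting vs non-accepting: {q0,q1,q3,q4,q5,q7,q9,q10,q12} | {q2,q8}.
Refine {q0,q1,q3,q4,q5,q7,q9,q10,q12} on symbol p: members go to different blocks, giving {q0,q1,q3,q4,q9,q12} and {q5,q7,q10}.
Split {q0,q1,q3,q4,q9,q12} by δ(·,q) → {q0,q1,q3} and {q4,q9,q12}.
Split {q2,q8} by δ(·,p) → {q2} and {q8}.
Refine {q5,q7,q10} on symbol p: members go to different blocks, giving {q5,q7} and {q10}.
On input q, block {q0,q1,q3} splits into {q0,q3} and {q1}.
Split {q4,q9,q12} by δ(·,q) → {q9,q12} and {q4}.
Stable partition: {q0,q3} | {q2} | {q5,q7} | {q9,q12} | {q8} | {q10} | {q1} | {q4} — 8 equivalence classes.

8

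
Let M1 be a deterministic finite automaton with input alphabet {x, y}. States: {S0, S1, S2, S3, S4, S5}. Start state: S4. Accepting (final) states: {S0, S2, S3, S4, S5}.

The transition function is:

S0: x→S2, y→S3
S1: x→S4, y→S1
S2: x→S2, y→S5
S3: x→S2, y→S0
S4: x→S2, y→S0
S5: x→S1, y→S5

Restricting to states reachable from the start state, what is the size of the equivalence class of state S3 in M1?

All states are reachable from the start state.
Initial partition by acceptance: {S0,S2,S3,S4,S5} | {S1}.
Refine {S0,S2,S3,S4,S5} on symbol x: members go to different blocks, giving {S0,S2,S3,S4} and {S5}.
Refine {S0,S2,S3,S4} on symbol y: members go to different blocks, giving {S0,S3,S4} and {S2}.
Stable partition: {S0,S3,S4} | {S1} | {S5} | {S2} — 4 equivalence classes.
State S3 belongs to the block {S0,S3,S4}, which has 3 states.

3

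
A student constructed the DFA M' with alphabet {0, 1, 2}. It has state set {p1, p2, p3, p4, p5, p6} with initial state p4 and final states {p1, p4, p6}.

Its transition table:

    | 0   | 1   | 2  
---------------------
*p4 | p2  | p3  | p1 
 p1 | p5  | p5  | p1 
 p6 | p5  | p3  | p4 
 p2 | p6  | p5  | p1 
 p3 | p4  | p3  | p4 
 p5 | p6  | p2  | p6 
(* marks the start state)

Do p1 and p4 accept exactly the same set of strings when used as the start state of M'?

Every state is reachable, so we keep all 6.
P0 = {p1,p4,p6} | {p2,p3,p5}.
No further refinement is possible. Final partition (2 blocks): {p1,p4,p6} | {p2,p3,p5}.
p1 and p4 lie in the same block of the stable partition, so they are equivalent — no string distinguishes them.

Yes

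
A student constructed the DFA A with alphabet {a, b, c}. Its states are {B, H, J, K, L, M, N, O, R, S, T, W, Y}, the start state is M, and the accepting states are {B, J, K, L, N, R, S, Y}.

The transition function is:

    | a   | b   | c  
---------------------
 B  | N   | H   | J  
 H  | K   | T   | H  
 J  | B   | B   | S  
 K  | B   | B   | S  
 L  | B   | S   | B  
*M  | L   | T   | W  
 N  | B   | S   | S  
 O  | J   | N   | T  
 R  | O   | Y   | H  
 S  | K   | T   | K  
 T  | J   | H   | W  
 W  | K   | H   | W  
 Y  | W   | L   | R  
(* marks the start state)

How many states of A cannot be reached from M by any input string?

No path from M leads to O, R, Y; the other 10 states are all reachable.

3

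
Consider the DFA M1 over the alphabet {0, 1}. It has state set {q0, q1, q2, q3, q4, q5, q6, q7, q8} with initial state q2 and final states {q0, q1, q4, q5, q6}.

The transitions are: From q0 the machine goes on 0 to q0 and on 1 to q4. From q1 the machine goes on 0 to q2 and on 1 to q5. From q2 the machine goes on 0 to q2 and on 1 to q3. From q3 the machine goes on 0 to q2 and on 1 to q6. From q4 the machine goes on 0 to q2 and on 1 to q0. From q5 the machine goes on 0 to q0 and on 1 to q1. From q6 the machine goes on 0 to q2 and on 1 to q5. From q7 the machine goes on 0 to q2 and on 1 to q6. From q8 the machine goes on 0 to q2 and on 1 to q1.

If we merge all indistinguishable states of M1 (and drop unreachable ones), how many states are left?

Reachable states from the start: {q0,q1,q2,q3,q4,q5,q6}. Unreachable: {q7,q8} — drop them.
Start with accepting vs non-accepting: {q0,q1,q4,q5,q6} | {q2,q3}.
On input 0, block {q0,q1,q4,q5,q6} splits into {q1,q4,q6} and {q0,q5}.
Refine {q2,q3} on symbol 1: members go to different blocks, giving {q2} and {q3}.
The partition is now stable with 4 blocks: {q1,q4,q6} | {q2} | {q0,q5} | {q3}.

4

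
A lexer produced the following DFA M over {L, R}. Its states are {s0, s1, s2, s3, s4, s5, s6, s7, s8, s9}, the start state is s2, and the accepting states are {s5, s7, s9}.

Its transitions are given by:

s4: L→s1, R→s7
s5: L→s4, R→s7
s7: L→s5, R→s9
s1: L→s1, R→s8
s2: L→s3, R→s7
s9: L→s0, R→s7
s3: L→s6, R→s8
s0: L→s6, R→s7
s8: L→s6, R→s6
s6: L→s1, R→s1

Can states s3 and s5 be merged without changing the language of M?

P0 = {s5,s7,s9} | {s0,s1,s2,s3,s4,s6,s8}.
On input L, block {s5,s7,s9} splits into {s5,s9} and {s7}.
Refine {s0,s1,s2,s3,s4,s6,s8} on symbol R: members go to different blocks, giving {s1,s3,s6,s8} and {s0,s2,s4}.
No further refinement is possible. Final partition (4 blocks): {s5,s9} | {s1,s3,s6,s8} | {s7} | {s0,s2,s4}.
s3 and s5 end up in different blocks, so they are distinguishable. For instance, the string 'ε' is accepted from only s5.

No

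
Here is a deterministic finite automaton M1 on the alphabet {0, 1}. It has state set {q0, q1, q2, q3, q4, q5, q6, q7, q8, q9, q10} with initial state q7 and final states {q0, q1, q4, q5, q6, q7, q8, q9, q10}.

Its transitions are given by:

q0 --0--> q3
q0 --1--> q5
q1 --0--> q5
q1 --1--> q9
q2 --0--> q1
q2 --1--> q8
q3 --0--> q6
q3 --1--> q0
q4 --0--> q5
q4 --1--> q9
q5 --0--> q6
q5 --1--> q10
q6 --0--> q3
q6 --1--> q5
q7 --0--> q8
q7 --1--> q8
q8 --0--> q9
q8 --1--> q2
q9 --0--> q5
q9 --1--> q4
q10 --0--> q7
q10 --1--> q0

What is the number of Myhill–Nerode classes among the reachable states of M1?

8

Initial partition by acceptance: {q0,q1,q4,q5,q6,q7,q8,q9,q10} | {q2,q3}.
Refine {q0,q1,q4,q5,q6,q7,q8,q9,q10} on symbol 0: members go to different blocks, giving {q1,q4,q5,q7,q8,q9,q10} and {q0,q6}.
On input 0, block {q1,q4,q5,q7,q8,q9,q10} splits into {q1,q4,q7,q8,q9,q10} and {q5}.
Refine {q1,q4,q7,q8,q9,q10} on symbol 0: members go to different blocks, giving {q1,q4,q9} and {q7,q8,q10}.
Refine {q2,q3} on symbol 0: members go to different blocks, giving {q2} and {q3}.
Refine {q7,q8,q10} on symbol 0: members go to different blocks, giving {q7,q10} and {q8}.
On input 0, block {q7,q10} splits into {q7} and {q10}.
The partition is now stable with 8 blocks: {q1,q4,q9} | {q2} | {q0,q6} | {q5} | {q7} | {q3} | {q8} | {q10}.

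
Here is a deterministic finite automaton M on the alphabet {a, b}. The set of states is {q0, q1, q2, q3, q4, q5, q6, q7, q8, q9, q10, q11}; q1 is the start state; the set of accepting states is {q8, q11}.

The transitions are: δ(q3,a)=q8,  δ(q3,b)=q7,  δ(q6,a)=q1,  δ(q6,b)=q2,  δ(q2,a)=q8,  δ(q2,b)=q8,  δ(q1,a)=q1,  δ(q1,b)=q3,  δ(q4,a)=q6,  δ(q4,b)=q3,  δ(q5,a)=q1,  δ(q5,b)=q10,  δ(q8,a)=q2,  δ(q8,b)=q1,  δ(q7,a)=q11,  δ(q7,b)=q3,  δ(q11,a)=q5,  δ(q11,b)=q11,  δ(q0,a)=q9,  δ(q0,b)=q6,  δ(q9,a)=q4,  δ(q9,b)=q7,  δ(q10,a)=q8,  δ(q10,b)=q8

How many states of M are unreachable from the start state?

4

BFS from q1 reaches {q1, q2, q3, q5, q7, q8, q10, q11}; the 4 state(s) q0, q4, q6, q9 are never visited.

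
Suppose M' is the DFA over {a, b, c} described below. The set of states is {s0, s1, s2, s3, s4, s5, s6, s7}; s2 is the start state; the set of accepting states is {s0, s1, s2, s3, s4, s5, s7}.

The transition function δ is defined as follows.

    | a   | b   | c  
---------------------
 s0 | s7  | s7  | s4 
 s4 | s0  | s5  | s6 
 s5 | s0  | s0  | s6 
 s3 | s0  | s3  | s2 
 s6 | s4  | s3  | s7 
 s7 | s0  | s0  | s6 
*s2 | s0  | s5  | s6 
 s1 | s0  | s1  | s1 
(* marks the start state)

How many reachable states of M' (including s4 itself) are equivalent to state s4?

2

Reachable states from the start: {s0,s2,s3,s4,s5,s6,s7}. Unreachable: {s1} — drop them.
Initial partition by acceptance: {s0,s2,s3,s4,s5,s7} | {s6}.
On input c, block {s0,s2,s3,s4,s5,s7} splits into {s2,s4,s5,s7} and {s0,s3}.
Refine {s2,s4,s5,s7} on symbol b: members go to different blocks, giving {s2,s4} and {s5,s7}.
Split {s0,s3} by δ(·,a) → {s0} and {s3}.
Stable partition: {s2,s4} | {s6} | {s0} | {s5,s7} | {s3} — 5 equivalence classes.
The equivalence class containing s4 is {s2,s4}, of size 2.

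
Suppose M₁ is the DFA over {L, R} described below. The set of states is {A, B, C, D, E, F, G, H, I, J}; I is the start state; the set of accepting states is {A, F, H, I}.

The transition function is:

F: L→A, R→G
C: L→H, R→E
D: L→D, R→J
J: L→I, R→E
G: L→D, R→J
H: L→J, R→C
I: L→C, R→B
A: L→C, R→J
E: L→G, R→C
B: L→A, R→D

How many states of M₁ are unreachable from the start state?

1

No path from I leads to F; the other 9 states are all reachable.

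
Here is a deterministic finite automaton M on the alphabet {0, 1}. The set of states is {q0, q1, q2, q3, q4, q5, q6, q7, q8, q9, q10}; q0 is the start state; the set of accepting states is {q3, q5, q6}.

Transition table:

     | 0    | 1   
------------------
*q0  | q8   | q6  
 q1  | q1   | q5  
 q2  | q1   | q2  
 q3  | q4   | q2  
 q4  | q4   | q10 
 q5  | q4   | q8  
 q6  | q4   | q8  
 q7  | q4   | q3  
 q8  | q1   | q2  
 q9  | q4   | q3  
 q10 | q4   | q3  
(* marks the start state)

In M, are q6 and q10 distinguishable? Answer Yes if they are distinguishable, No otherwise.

Reachable states from the start: {q0,q1,q2,q3,q4,q5,q6,q8,q10}. Unreachable: {q7,q9} — drop them.
Start with accepting vs non-accepting: {q3,q5,q6} | {q0,q1,q2,q4,q8,q10}.
On input 1, block {q0,q1,q2,q4,q8,q10} splits into {q0,q1,q10} and {q2,q4,q8}.
Split {q0,q1,q10} by δ(·,0) → {q0,q10} and {q1}.
Split {q2,q4,q8} by δ(·,0) → {q2,q8} and {q4}.
Split {q0,q10} by δ(·,0) → {q0} and {q10}.
Stable partition: {q3,q5,q6} | {q0} | {q2,q8} | {q1} | {q4} | {q10} — 6 equivalence classes.
q6 and q10 end up in different blocks, so they are distinguishable. For instance, the string 'ε' is accepted from only q6.

Yes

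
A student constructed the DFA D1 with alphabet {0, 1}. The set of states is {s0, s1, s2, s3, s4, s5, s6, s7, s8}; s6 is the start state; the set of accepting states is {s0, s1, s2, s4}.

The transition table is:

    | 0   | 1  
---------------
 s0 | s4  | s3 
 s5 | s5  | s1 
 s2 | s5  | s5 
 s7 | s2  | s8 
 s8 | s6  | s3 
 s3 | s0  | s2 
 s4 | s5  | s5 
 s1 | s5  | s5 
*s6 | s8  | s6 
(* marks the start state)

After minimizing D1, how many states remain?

Reachable states from the start: {s0,s1,s2,s3,s4,s5,s6,s8}. Unreachable: {s7} — drop them.
P0 = {s0,s1,s2,s4} | {s3,s5,s6,s8}.
Refine {s0,s1,s2,s4} on symbol 0: members go to different blocks, giving {s1,s2,s4} and {s0}.
On input 0, block {s3,s5,s6,s8} splits into {s5,s6,s8} and {s3}.
On input 1, block {s5,s6,s8} splits into {s5} and {s6} and {s8}.
Stable partition: {s1,s2,s4} | {s5} | {s0} | {s3} | {s6} | {s8} — 6 equivalence classes.

6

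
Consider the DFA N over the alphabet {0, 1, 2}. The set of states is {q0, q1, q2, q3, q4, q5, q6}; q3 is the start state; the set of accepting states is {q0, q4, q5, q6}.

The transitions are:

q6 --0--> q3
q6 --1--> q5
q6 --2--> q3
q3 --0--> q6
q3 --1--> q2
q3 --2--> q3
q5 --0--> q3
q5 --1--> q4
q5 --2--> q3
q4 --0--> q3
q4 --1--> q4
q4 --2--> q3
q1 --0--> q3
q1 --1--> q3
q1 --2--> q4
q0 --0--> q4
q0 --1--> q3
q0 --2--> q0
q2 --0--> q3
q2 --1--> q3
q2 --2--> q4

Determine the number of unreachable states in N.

No path from q3 leads to q0, q1; the other 5 states are all reachable.

2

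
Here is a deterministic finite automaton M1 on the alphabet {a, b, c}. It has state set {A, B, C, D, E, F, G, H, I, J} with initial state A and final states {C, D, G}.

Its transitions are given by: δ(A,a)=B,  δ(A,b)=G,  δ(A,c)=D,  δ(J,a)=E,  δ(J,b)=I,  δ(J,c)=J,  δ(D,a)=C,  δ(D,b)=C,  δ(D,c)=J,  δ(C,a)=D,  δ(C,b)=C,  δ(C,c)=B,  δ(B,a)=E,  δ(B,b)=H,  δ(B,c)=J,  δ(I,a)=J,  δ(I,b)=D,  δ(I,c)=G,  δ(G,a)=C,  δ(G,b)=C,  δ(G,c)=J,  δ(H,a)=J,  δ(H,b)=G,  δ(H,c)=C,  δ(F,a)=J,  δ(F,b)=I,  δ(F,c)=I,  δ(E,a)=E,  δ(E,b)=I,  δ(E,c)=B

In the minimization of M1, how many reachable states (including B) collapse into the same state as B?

3

Reachable states from the start: {A,B,C,D,E,G,H,I,J}. Unreachable: {F} — drop them.
Start with accepting vs non-accepting: {C,D,G} | {A,B,E,H,I,J}.
Split {A,B,E,H,I,J} by δ(·,b) → {A,H,I} and {B,E,J}.
Stable partition: {C,D,G} | {A,H,I} | {B,E,J} — 3 equivalence classes.
The equivalence class containing B is {B,E,J}, of size 3.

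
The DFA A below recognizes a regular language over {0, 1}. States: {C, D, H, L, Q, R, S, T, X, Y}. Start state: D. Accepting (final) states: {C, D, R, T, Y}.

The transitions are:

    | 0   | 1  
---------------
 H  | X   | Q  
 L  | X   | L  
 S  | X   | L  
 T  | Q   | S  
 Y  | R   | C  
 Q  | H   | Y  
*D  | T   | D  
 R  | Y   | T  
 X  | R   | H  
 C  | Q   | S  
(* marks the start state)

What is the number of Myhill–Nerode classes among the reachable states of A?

All states are reachable from the start state.
Initial partition by acceptance: {C,D,R,T,Y} | {H,L,Q,S,X}.
Refine {C,D,R,T,Y} on symbol 0: members go to different blocks, giving {D,R,Y} and {C,T}.
Split {D,R,Y} by δ(·,0) → {R,Y} and {D}.
Refine {H,L,Q,S,X} on symbol 0: members go to different blocks, giving {H,L,Q,S} and {X}.
Split {H,L,Q,S} by δ(·,0) → {H,L,S} and {Q}.
Split {H,L,S} by δ(·,1) → {L,S} and {H}.
The partition is now stable with 7 blocks: {R,Y} | {L,S} | {C,T} | {D} | {X} | {Q} | {H}.

7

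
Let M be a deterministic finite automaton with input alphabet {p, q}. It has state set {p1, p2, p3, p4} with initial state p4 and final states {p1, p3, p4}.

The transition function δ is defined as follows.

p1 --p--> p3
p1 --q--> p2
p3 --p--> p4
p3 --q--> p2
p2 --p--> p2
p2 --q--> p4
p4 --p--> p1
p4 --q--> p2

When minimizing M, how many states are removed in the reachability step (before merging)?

Exploring from p4, all states are eventually visited, so none are unreachable.

0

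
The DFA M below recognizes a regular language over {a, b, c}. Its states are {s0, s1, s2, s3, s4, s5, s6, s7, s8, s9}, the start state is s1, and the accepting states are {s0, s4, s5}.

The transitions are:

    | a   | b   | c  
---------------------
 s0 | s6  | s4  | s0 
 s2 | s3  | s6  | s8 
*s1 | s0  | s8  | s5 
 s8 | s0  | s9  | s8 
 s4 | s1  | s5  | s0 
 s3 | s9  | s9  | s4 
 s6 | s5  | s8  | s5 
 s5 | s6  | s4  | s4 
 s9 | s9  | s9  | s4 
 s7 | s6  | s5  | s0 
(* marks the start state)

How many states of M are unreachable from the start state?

3

No path from s1 leads to s2, s3, s7; the other 7 states are all reachable.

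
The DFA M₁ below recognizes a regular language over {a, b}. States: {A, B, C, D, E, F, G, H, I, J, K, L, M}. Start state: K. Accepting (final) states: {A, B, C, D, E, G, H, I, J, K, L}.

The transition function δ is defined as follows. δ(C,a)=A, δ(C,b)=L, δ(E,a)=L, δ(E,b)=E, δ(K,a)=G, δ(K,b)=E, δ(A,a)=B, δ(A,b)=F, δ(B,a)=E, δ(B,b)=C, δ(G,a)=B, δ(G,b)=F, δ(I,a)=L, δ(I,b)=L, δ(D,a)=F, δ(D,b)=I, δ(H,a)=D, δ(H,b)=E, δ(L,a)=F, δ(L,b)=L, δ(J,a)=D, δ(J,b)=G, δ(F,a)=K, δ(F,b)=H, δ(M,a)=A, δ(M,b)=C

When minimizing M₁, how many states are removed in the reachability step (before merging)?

2

No path from K leads to J, M; the other 11 states are all reachable.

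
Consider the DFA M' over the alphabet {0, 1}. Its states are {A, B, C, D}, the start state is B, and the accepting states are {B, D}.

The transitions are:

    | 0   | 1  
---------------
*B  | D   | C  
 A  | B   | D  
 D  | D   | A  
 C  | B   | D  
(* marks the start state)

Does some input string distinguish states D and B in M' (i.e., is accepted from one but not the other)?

All states are reachable from the start state.
Start with accepting vs non-accepting: {B,D} | {A,C}.
The partition is now stable with 2 blocks: {B,D} | {A,C}.
D and B lie in the same block of the stable partition, so they are equivalent — no string distinguishes them.

No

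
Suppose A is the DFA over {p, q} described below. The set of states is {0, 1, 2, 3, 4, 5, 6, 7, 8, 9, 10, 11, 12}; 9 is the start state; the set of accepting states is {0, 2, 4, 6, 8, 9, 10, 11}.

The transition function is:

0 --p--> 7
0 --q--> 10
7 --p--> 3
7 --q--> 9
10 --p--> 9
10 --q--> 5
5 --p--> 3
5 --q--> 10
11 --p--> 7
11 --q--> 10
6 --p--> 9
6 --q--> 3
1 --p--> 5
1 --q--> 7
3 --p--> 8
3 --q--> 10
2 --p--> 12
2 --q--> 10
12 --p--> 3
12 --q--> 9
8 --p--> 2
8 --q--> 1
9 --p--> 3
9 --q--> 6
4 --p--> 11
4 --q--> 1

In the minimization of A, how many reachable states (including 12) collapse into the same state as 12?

2

Reachable states from the start: {1,2,3,5,6,7,8,9,10,12}. Unreachable: {0,4,11} — drop them.
Initial partition by acceptance: {2,6,8,9,10} | {1,3,5,7,12}.
Refine {2,6,8,9,10} on symbol p: members go to different blocks, giving {6,8,10} and {2,9}.
Refine {1,3,5,7,12} on symbol p: members go to different blocks, giving {1,5,7,12} and {3}.
Refine {6,8,10} on symbol q: members go to different blocks, giving {8,10} and {6}.
On input p, block {1,5,7,12} splits into {5,7,12} and {1}.
Refine {8,10} on symbol q: members go to different blocks, giving {8} and {10}.
On input q, block {5,7,12} splits into {7,12} and {5}.
Split {2,9} by δ(·,p) → {2} and {9}.
The partition is now stable with 9 blocks: {8} | {7,12} | {2} | {3} | {6} | {1} | {10} | {5} | {9}.
The equivalence class containing 12 is {7,12}, of size 2.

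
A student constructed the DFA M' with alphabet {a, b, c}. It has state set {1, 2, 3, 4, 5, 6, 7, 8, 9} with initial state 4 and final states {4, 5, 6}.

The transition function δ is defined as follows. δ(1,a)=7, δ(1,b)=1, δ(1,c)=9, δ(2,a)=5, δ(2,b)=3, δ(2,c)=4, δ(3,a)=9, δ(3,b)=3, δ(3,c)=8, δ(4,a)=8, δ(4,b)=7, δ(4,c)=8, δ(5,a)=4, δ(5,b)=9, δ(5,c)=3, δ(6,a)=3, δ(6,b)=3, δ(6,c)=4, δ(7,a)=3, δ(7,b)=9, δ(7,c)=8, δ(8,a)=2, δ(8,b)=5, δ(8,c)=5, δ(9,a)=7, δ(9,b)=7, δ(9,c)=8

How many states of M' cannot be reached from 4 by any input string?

2

Starting at 4 and following transitions, the reachable set is {2, 3, 4, 5, 7, 8, 9}. That leaves 1, 6 unreachable — 2 in total.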